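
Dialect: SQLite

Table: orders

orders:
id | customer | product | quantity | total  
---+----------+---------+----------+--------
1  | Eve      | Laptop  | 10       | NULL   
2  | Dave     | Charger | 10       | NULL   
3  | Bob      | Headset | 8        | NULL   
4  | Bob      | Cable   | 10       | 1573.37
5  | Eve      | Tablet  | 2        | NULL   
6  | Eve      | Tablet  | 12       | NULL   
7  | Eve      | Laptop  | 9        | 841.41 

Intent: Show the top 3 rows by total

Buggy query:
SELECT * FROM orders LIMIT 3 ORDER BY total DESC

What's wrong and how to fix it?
Bug: LIMIT must come after ORDER BY

Fix: Sort with ORDER BY, then apply LIMIT

Corrected query:
SELECT * FROM orders ORDER BY total DESC LIMIT 3

Result:
id | customer | product | quantity | total  
---+----------+---------+----------+--------
4  | Bob      | Cable   | 10       | 1573.37
7  | Eve      | Laptop  | 9        | 841.41 
1  | Eve      | Laptop  | 10       | NULL   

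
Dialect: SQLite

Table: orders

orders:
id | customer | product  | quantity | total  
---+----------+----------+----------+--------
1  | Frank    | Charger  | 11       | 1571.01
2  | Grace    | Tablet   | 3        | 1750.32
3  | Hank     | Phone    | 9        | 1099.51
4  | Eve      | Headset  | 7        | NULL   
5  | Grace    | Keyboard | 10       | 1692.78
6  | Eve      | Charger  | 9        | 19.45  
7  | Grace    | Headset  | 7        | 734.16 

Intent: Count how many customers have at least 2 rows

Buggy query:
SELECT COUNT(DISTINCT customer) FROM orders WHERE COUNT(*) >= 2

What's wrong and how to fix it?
Bug: COUNT(*) cannot appear in WHERE; the per-group count doesn't exist yet

Fix: Use a subquery that GROUPs and filters with HAVING, then count its rows

Corrected query:
SELECT COUNT(*) FROM (SELECT customer FROM orders GROUP BY customer HAVING COUNT(*) >= 2)

Result:
COUNT(*)
--------
2       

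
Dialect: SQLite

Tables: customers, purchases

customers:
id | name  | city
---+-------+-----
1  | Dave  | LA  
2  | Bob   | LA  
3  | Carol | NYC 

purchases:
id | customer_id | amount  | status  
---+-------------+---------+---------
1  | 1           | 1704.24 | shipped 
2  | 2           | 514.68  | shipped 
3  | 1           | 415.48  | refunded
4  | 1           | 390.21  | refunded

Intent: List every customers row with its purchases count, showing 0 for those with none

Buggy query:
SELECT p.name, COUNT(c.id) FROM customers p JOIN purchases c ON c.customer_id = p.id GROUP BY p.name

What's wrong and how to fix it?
Bug: INNER JOIN drops customers rows that have no matching purchases rows

Fix: Use LEFT JOIN so parents without children still appear (COUNT(c.id) gives 0)

Corrected query:
SELECT p.name, COUNT(c.id) FROM customers p LEFT JOIN purchases c ON c.customer_id = p.id GROUP BY p.name

Result:
name  | COUNT(c.id)
------+------------
Bob   | 1          
Carol | 0          
Dave  | 3          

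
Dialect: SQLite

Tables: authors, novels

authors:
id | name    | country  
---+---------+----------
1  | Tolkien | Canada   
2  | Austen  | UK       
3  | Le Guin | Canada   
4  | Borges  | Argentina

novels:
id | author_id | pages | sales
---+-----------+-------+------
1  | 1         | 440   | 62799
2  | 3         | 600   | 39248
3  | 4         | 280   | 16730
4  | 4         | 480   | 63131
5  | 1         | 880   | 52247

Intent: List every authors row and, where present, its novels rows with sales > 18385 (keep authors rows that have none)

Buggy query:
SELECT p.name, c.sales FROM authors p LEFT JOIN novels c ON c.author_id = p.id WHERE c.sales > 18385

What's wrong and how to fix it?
Bug: Filtering c.sales in WHERE discards the NULL rows produced by LEFT JOIN, turning it into an inner join

Fix: Move the right-table condition into the ON clause so unmatched parents are kept

Corrected query:
SELECT p.name, c.sales FROM authors p LEFT JOIN novels c ON c.author_id = p.id AND c.sales > 18385

Result:
name    | sales
--------+------
Tolkien | 52247
Tolkien | 62799
Austen  | NULL 
Le Guin | 39248
Borges  | 63131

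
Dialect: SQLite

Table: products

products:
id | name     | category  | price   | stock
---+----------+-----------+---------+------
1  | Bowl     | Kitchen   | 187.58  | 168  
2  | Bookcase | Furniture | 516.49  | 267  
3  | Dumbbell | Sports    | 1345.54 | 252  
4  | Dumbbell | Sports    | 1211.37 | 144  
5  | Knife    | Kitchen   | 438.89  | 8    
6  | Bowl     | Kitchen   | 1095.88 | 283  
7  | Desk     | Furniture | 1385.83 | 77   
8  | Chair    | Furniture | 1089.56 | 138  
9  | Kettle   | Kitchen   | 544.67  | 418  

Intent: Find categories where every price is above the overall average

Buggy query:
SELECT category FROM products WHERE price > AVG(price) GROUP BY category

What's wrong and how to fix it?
Bug: AVG() is an aggregate; it can't sit directly in WHERE

Fix: Use a subquery for AVG and a HAVING MIN(...) filter so the condition holds for every row in the group

Corrected query:
SELECT category FROM products GROUP BY category HAVING MIN(price) > (SELECT AVG(price) FROM products)

Result:
category
--------
Sports  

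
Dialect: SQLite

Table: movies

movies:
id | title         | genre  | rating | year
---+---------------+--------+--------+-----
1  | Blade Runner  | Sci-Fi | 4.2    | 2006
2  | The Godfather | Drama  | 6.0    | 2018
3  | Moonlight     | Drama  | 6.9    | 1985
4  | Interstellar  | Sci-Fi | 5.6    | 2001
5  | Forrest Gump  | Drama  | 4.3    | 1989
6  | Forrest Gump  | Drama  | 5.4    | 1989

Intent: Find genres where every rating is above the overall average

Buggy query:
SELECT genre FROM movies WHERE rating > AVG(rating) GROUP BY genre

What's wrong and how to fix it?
Bug: AVG() is an aggregate; it can't sit directly in WHERE

Fix: Use a subquery for AVG and a HAVING MIN(...) filter so the condition holds for every row in the group

Corrected query:
SELECT genre FROM movies GROUP BY genre HAVING MIN(rating) > (SELECT AVG(rating) FROM movies)

Result:
(no rows)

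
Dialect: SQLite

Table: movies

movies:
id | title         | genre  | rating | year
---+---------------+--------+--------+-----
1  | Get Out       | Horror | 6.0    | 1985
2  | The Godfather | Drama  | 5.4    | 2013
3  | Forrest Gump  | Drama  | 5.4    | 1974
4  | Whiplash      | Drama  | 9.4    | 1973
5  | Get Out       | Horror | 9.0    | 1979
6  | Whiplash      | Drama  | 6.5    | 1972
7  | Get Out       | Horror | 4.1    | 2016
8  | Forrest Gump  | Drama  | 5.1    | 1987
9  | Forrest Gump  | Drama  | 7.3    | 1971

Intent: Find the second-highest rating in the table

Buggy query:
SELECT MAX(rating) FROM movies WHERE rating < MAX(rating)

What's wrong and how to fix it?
Bug: The inner MAX is an aggregate inside WHERE, which is not allowed

Fix: Put the inner MAX in a scalar subquery

Corrected query:
SELECT MAX(rating) FROM movies WHERE rating < (SELECT MAX(rating) FROM movies)

Result:
MAX(rating)
-----------
9          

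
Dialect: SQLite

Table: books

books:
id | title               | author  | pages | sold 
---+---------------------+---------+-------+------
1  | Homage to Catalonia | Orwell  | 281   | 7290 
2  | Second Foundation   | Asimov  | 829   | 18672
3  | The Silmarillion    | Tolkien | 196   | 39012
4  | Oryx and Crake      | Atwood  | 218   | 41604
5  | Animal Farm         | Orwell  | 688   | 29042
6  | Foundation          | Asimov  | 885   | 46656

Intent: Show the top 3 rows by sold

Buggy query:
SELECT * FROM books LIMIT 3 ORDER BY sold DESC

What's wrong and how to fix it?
Bug: ORDER BY cannot follow LIMIT; LIMIT is the final clause

Fix: Sort with ORDER BY, then apply LIMIT

Corrected query:
SELECT * FROM books ORDER BY sold DESC LIMIT 3

Result:
id | title            | author  | pages | sold 
---+------------------+---------+-------+------
6  | Foundation       | Asimov  | 885   | 46656
4  | Oryx and Crake   | Atwood  | 218   | 41604
3  | The Silmarillion | Tolkien | 196   | 39012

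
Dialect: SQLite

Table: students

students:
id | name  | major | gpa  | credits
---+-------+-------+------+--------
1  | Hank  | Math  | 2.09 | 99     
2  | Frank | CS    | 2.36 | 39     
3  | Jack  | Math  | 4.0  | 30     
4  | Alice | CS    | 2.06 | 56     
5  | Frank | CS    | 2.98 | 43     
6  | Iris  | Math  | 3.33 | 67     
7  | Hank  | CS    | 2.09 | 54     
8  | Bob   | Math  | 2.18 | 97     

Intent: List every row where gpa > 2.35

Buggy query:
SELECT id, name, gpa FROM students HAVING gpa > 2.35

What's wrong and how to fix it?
Bug: This is a non-aggregate query (no GROUP BY, no aggregates), so in SQLite the HAVING clause is invalid here; a row-level condition belongs in WHERE

Fix: Use WHERE for row-level filtering

Corrected query:
SELECT id, name, gpa FROM students WHERE gpa > 2.35

Result:
id | name  | gpa 
---+-------+-----
2  | Frank | 2.36
3  | Jack  | 4   
5  | Frank | 2.98
6  | Iris  | 3.33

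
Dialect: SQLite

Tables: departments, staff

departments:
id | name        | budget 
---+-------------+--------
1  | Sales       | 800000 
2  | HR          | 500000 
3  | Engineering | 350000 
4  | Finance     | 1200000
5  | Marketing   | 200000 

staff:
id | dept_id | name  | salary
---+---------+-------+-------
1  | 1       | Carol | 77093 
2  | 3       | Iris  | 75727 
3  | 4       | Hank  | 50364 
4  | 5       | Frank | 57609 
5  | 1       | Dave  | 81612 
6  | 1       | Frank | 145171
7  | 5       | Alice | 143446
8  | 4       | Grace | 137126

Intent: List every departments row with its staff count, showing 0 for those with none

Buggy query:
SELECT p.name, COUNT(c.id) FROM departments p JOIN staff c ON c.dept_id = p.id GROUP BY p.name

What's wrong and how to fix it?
Bug: An inner join excludes parents with zero children

Fix: Use LEFT JOIN so parents without children still appear (COUNT(c.id) gives 0)

Corrected query:
SELECT p.name, COUNT(c.id) FROM departments p LEFT JOIN staff c ON c.dept_id = p.id GROUP BY p.name

Result:
name        | COUNT(c.id)
------------+------------
Engineering | 1          
Finance     | 2          
HR          | 0          
Marketing   | 2          
Sales       | 3          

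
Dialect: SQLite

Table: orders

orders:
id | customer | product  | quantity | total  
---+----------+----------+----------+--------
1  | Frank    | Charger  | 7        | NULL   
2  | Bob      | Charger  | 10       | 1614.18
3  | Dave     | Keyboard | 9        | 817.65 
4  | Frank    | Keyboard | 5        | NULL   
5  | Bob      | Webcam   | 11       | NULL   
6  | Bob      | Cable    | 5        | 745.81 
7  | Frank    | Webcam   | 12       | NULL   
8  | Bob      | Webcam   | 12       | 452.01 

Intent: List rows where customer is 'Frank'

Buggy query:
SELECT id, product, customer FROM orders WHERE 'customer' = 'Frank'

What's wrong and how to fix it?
Bug: 'customer' in single quotes is a string literal, not the column; the comparison is literal-vs-literal and never true

Fix: Reference the column as customer without single quotes

Corrected query:
SELECT id, product, customer FROM orders WHERE customer = 'Frank'

Result:
id | product  | customer
---+----------+---------
1  | Charger  | Frank   
4  | Keyboard | Frank   
7  | Webcam   | Frank   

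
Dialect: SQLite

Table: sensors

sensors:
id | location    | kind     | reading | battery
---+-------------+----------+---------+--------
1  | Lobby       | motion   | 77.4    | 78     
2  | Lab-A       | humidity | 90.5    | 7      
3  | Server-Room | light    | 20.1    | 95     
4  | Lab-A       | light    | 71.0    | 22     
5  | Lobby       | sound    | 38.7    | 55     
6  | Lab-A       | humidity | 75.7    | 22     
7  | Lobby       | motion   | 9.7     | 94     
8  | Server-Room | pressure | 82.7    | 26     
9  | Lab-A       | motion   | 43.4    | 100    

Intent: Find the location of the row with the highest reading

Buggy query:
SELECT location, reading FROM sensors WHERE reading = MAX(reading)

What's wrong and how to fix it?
Bug: MAX(reading) is an aggregate and cannot be used directly in WHERE

Fix: Use a subquery: WHERE reading = (SELECT MAX(reading) FROM sensors)

Corrected query:
SELECT location, reading FROM sensors WHERE reading = (SELECT MAX(reading) FROM sensors)

Result:
location | reading
---------+--------
Lab-A    | 90.5   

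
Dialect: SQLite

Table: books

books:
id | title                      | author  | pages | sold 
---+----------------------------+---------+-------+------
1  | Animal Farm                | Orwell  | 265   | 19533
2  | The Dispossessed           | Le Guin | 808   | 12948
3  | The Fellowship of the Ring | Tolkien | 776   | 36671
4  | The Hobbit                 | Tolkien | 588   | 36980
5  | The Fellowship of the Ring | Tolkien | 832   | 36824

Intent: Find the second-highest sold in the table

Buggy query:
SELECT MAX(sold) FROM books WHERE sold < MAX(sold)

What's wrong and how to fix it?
Bug: The inner MAX is an aggregate inside WHERE, which is not allowed

Fix: Compute the overall MAX in a subquery, then take MAX of rows below it

Corrected query:
SELECT MAX(sold) FROM books WHERE sold < (SELECT MAX(sold) FROM books)

Result:
MAX(sold)
---------
36824    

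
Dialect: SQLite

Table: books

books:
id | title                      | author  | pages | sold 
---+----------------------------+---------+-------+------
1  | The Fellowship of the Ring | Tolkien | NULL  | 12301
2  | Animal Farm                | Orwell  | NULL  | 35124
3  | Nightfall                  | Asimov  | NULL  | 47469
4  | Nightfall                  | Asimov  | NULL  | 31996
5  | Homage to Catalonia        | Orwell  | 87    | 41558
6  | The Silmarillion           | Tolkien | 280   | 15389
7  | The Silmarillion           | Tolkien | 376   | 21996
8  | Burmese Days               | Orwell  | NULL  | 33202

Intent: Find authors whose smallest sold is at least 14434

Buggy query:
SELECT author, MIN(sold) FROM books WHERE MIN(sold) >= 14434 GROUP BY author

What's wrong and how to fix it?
Bug: MIN() in WHERE is a misuse of aggregate

Fix: Use HAVING for the per-group MIN condition

Corrected query:
SELECT author, MIN(sold) FROM books GROUP BY author HAVING MIN(sold) >= 14434

Result:
author | MIN(sold)
-------+----------
Asimov | 31996    
Orwell | 33202    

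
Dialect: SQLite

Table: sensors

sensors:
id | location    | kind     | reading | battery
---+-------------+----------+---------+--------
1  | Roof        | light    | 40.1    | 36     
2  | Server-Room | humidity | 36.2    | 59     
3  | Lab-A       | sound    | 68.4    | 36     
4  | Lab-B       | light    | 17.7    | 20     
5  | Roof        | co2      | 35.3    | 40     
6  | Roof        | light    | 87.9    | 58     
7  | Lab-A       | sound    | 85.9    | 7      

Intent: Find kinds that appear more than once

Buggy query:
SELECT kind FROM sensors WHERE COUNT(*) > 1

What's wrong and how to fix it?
Bug: WHERE can't reference COUNT(*); aggregates are computed after WHERE

Fix: GROUP BY kind, then filter groups with HAVING COUNT(*) > 1

Corrected query:
SELECT kind FROM sensors GROUP BY kind HAVING COUNT(*) > 1

Result:
kind 
-----
light
sound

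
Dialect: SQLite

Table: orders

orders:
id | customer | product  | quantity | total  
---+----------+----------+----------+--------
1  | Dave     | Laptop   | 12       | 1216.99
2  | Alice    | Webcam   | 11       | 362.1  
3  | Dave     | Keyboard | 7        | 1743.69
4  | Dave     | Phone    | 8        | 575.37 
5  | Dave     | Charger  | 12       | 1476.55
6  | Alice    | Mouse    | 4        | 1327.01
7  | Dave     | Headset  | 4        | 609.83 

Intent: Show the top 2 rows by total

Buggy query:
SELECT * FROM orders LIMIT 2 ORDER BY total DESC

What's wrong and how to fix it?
Bug: LIMIT must come after ORDER BY

Fix: Sort with ORDER BY, then apply LIMIT

Corrected query:
SELECT * FROM orders ORDER BY total DESC LIMIT 2

Result:
id | customer | product  | quantity | total  
---+----------+----------+----------+--------
3  | Dave     | Keyboard | 7        | 1743.69
5  | Dave     | Charger  | 12       | 1476.55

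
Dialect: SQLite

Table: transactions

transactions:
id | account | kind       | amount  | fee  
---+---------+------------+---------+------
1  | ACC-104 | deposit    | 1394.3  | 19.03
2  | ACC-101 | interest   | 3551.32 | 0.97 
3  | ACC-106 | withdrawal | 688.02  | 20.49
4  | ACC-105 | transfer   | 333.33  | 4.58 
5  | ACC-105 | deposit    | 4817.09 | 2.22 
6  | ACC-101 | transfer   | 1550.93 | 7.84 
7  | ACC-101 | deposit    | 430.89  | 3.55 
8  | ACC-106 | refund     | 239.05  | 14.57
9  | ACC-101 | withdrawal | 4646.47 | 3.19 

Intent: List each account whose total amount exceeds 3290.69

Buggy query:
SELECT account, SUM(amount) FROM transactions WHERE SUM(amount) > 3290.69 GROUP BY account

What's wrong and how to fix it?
Bug: SUM(amount) is an aggregate, but WHERE filters rows before aggregation

Fix: Move the aggregate condition to a HAVING clause

Corrected query:
SELECT account, SUM(amount) FROM transactions GROUP BY account HAVING SUM(amount) > 3290.69

Result:
account | SUM(amount)
--------+------------
ACC-101 | 10179.61   
ACC-105 | 5150.42    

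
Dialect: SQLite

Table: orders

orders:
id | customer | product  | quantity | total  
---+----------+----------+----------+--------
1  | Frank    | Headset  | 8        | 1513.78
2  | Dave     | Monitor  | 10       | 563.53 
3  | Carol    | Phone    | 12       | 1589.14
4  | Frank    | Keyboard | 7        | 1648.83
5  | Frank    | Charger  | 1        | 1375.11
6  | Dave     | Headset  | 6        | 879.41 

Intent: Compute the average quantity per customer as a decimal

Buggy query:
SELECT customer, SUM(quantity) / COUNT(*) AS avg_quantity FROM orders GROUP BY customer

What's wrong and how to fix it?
Bug: Both operands are integers, so '/' performs integer division and truncates

Fix: Cast one side to REAL so the division keeps the fractional part

Corrected query:
SELECT customer, SUM(quantity) * 1.0 / COUNT(*) AS avg_quantity FROM orders GROUP BY customer

Result:
customer | avg_quantity
---------+-------------
Carol    | 12          
Dave     | 8           
Frank    | 5.333333    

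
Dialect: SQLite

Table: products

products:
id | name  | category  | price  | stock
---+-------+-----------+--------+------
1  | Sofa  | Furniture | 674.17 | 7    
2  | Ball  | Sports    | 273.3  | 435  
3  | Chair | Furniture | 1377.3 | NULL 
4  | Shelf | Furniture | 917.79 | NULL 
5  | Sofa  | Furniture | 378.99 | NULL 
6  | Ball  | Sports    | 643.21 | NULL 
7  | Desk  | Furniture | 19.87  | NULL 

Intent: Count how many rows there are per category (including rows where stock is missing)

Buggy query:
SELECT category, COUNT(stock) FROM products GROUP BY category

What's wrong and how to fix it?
Bug: COUNT(column) counts non-NULL values only; rows with NULL stock aren't counted

Fix: Replace COUNT(stock) with COUNT(*)

Corrected query:
SELECT category, COUNT(*) FROM products GROUP BY category

Result:
category  | COUNT(*)
----------+---------
Furniture | 5       
Sports    | 2       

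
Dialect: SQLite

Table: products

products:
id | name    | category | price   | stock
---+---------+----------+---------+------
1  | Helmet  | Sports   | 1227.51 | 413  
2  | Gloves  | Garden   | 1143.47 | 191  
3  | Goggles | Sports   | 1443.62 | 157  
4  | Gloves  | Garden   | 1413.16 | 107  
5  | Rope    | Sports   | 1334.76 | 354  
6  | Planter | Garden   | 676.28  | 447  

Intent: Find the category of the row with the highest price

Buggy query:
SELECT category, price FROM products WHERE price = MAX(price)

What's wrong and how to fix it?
Bug: MAX(price) is an aggregate and cannot be used directly in WHERE

Fix: Use a subquery: WHERE price = (SELECT MAX(price) FROM products)

Corrected query:
SELECT category, price FROM products WHERE price = (SELECT MAX(price) FROM products)

Result:
category | price  
---------+--------
Sports   | 1443.62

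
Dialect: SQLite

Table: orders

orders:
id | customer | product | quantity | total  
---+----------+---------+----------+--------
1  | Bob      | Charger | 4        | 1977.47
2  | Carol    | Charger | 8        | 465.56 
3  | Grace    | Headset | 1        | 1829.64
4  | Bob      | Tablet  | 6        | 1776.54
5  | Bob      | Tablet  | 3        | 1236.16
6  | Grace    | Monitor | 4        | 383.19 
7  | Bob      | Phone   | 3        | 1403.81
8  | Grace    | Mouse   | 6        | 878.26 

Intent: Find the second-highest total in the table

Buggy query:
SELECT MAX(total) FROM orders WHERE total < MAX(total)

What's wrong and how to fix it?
Bug: MAX(total) on the right of the comparison is an aggregate-in-WHERE error

Fix: Compute the overall MAX in a subquery, then take MAX of rows below it

Corrected query:
SELECT MAX(total) FROM orders WHERE total < (SELECT MAX(total) FROM orders)

Result:
MAX(total)
----------
1829.64   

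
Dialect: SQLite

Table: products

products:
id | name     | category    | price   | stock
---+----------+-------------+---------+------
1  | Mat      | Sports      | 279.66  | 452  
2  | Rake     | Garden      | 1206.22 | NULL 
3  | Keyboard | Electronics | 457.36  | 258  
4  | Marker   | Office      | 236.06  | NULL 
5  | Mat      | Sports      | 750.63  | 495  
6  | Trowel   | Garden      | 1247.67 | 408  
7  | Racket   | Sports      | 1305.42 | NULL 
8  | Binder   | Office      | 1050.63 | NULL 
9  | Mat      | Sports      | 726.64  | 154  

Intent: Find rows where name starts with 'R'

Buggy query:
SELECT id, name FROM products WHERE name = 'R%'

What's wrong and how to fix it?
Bug: Wildcards only work with LIKE; '=' treats '%' as a literal character

Fix: Replace '=' with LIKE so 'R%' is treated as a pattern

Corrected query:
SELECT id, name FROM products WHERE name LIKE 'R%'

Result:
id | name  
---+-------
2  | Rake  
7  | Racket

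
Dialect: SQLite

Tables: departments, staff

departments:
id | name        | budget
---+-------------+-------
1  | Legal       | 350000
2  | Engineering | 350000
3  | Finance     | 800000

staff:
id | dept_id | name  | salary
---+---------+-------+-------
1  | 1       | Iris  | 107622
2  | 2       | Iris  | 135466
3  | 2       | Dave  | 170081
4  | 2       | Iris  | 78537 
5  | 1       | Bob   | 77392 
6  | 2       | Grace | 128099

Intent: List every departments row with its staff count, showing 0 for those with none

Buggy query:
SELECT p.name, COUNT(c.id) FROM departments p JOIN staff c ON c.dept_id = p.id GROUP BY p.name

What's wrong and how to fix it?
Bug: An inner join excludes parents with zero children

Fix: Use LEFT JOIN so parents without children still appear (COUNT(c.id) gives 0)

Corrected query:
SELECT p.name, COUNT(c.id) FROM departments p LEFT JOIN staff c ON c.dept_id = p.id GROUP BY p.name

Result:
name        | COUNT(c.id)
------------+------------
Engineering | 4          
Finance     | 0          
Legal       | 2          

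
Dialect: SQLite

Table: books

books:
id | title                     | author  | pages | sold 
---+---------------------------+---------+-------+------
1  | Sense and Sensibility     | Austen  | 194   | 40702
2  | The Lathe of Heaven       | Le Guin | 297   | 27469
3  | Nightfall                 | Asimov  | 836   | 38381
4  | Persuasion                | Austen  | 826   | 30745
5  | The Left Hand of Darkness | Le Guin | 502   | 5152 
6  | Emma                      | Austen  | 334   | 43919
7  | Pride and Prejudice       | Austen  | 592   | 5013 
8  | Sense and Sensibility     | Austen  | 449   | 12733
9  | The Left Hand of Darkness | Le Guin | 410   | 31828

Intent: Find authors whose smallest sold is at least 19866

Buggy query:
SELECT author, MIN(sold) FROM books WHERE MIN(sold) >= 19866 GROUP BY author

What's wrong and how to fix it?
Bug: Aggregates like MIN are computed per group after WHERE runs

Fix: Replace WHERE with HAVING after the GROUP BY

Corrected query:
SELECT author, MIN(sold) FROM books GROUP BY author HAVING MIN(sold) >= 19866

Result:
author | MIN(sold)
-------+----------
Asimov | 38381    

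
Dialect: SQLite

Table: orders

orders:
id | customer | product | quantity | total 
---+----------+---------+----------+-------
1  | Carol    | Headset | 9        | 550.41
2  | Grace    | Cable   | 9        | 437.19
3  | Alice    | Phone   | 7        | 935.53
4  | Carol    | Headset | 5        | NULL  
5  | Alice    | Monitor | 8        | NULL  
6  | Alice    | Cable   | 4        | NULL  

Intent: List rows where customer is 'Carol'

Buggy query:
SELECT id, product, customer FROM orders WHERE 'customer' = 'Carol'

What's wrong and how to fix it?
Bug: Single quotes denote string literals in SQL; the column name is being compared as a constant string

Fix: Reference the column as customer without single quotes

Corrected query:
SELECT id, product, customer FROM orders WHERE customer = 'Carol'

Result:
id | product | customer
---+---------+---------
1  | Headset | Carol   
4  | Headset | Carol   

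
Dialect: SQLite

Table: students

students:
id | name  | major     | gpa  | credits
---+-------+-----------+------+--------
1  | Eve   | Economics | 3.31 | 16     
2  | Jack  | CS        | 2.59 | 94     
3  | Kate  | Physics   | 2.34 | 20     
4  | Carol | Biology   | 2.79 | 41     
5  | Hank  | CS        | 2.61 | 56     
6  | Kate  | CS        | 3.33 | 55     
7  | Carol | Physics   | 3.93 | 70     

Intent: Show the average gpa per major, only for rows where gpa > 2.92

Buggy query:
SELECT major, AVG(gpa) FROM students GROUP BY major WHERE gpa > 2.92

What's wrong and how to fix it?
Bug: Row-level WHERE must come before GROUP BY in the clause order

Fix: Move the WHERE clause before GROUP BY

Corrected query:
SELECT major, AVG(gpa) FROM students WHERE gpa > 2.92 GROUP BY major

Result:
major     | AVG(gpa)
----------+---------
CS        | 3.33    
Economics | 3.31    
Physics   | 3.93    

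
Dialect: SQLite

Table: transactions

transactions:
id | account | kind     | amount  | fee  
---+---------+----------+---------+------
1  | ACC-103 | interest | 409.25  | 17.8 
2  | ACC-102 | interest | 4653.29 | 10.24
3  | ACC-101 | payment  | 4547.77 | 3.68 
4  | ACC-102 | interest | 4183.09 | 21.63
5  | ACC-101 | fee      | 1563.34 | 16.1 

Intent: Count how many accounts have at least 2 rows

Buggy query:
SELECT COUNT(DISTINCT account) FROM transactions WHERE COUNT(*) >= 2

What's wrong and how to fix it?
Bug: WHERE filters individual rows, not groups, so a group-level COUNT is invalid there

Fix: Group first with HAVING COUNT(*) >= 2, then COUNT the resulting groups

Corrected query:
SELECT COUNT(*) FROM (SELECT account FROM transactions GROUP BY account HAVING COUNT(*) >= 2)

Result:
COUNT(*)
--------
2       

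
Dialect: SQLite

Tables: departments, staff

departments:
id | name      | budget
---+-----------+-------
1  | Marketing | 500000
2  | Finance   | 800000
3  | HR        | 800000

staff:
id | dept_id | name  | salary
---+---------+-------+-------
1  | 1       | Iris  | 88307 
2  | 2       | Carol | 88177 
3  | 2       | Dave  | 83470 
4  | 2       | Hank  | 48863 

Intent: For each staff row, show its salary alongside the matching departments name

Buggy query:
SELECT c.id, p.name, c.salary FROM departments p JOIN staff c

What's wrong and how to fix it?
Bug: Missing join condition: each staff row is matched to all departments rows instead of just its own

Fix: Add ON c.dept_id = p.id to the JOIN

Corrected query:
SELECT c.id, p.name, c.salary FROM departments p JOIN staff c ON c.dept_id = p.id

Result:
id | name      | salary
---+-----------+-------
1  | Marketing | 88307 
2  | Finance   | 88177 
3  | Finance   | 83470 
4  | Finance   | 48863 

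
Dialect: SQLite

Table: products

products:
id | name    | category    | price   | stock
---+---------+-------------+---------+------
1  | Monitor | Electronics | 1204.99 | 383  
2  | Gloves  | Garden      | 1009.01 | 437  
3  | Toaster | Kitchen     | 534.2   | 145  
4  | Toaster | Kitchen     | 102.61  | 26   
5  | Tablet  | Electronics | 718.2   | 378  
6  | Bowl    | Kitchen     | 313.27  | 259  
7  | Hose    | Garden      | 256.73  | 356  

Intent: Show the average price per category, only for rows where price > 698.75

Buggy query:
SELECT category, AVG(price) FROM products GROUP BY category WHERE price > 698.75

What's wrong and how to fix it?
Bug: WHERE cannot follow GROUP BY

Fix: Move the WHERE clause before GROUP BY

Corrected query:
SELECT category, AVG(price) FROM products WHERE price > 698.75 GROUP BY category

Result:
category    | AVG(price)
------------+-----------
Electronics | 961.595   
Garden      | 1009.01   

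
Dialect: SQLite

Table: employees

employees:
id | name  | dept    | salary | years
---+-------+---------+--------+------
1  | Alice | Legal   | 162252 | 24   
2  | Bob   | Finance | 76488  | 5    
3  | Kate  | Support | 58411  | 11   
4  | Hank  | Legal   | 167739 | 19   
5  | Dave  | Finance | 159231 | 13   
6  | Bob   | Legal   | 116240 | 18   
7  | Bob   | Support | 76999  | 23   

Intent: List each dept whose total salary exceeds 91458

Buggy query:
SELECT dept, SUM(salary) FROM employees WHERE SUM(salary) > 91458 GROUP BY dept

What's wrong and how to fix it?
Bug: WHERE runs before GROUP BY, so aggregates aren't available there

Fix: Use HAVING (which filters groups after aggregation) instead of WHERE

Corrected query:
SELECT dept, SUM(salary) FROM employees GROUP BY dept HAVING SUM(salary) > 91458

Result:
dept    | SUM(salary)
--------+------------
Finance | 235719     
Legal   | 446231     
Support | 135410     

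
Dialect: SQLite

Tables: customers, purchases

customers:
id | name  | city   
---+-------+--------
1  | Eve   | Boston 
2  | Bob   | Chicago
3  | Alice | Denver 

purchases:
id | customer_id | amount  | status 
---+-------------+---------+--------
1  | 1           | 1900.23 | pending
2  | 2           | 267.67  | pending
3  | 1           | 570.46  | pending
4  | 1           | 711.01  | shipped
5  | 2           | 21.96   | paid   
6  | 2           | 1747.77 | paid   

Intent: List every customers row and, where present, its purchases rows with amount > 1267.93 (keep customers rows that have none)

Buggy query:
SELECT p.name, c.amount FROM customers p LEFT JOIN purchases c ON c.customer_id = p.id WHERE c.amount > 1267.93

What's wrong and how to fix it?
Bug: A WHERE condition on the right-hand table after LEFT JOIN drops unmatched parents

Fix: Move the right-table condition into the ON clause so unmatched parents are kept

Corrected query:
SELECT p.name, c.amount FROM customers p LEFT JOIN purchases c ON c.customer_id = p.id AND c.amount > 1267.93

Result:
name  | amount 
------+--------
Eve   | 1900.23
Bob   | 1747.77
Alice | NULL   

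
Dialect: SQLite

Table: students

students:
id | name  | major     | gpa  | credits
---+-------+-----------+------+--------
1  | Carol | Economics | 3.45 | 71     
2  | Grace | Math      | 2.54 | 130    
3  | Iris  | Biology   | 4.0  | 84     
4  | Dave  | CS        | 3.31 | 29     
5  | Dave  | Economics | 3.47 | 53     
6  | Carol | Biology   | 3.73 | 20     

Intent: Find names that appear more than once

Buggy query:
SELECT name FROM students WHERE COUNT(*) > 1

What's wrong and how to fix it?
Bug: WHERE can't reference COUNT(*); aggregates are computed after WHERE

Fix: Group first, then use HAVING for the count condition

Corrected query:
SELECT name FROM students GROUP BY name HAVING COUNT(*) > 1

Result:
name 
-----
Carol
Dave 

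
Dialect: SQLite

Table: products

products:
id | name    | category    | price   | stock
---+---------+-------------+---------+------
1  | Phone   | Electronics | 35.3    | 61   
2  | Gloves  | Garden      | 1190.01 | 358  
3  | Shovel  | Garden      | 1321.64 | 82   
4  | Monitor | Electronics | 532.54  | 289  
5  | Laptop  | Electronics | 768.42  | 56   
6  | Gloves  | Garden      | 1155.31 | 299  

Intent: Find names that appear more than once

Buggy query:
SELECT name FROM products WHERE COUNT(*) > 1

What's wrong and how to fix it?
Bug: COUNT(*) is an aggregate and cannot be used in WHERE

Fix: Group first, then use HAVING for the count condition

Corrected query:
SELECT name FROM products GROUP BY name HAVING COUNT(*) > 1

Result:
name  
------
Gloves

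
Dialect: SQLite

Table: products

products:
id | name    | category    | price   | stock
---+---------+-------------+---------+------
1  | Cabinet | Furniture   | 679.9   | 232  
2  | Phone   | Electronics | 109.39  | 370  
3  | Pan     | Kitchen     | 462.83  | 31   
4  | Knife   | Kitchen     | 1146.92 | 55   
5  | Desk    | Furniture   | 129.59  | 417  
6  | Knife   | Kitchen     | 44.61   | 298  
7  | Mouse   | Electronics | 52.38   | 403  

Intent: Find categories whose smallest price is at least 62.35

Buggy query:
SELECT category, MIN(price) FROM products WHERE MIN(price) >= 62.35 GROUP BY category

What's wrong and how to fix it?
Bug: Aggregates like MIN are computed per group after WHERE runs

Fix: Replace WHERE with HAVING after the GROUP BY

Corrected query:
SELECT category, MIN(price) FROM products GROUP BY category HAVING MIN(price) >= 62.35

Result:
category  | MIN(price)
----------+-----------
Furniture | 129.59    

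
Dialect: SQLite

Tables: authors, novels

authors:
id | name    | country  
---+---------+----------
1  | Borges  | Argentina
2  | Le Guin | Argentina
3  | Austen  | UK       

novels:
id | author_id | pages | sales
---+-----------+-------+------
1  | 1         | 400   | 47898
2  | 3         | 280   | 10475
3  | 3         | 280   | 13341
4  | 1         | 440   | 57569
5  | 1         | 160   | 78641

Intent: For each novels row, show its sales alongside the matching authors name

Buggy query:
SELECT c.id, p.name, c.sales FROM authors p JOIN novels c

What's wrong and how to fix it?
Bug: JOIN with no ON clause produces a cartesian product; every novels row pairs with every authors row

Fix: Specify the join condition linking the foreign key to the parent id

Corrected query:
SELECT c.id, p.name, c.sales FROM authors p JOIN novels c ON c.author_id = p.id

Result:
id | name   | sales
---+--------+------
1  | Borges | 47898
2  | Austen | 10475
3  | Austen | 13341
4  | Borges | 57569
5  | Borges | 78641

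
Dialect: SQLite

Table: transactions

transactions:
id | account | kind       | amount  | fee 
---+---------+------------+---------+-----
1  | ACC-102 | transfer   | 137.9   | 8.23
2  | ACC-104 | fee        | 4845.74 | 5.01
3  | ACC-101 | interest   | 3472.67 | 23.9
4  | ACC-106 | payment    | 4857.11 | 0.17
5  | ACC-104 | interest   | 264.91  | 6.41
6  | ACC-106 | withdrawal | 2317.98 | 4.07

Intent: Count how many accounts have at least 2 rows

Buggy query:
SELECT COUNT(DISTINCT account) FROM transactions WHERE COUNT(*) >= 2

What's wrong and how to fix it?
Bug: WHERE filters individual rows, not groups, so a group-level COUNT is invalid there

Fix: Use a subquery that GROUPs and filters with HAVING, then count its rows

Corrected query:
SELECT COUNT(*) FROM (SELECT account FROM transactions GROUP BY account HAVING COUNT(*) >= 2)

Result:
COUNT(*)
--------
2       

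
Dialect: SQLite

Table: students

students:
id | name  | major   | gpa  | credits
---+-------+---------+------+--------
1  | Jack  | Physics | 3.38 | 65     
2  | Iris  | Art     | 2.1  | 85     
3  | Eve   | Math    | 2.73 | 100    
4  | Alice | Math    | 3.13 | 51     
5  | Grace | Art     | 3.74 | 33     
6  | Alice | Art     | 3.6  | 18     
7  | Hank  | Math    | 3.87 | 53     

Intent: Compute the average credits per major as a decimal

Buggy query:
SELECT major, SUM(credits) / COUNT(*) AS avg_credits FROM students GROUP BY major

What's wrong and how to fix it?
Bug: SUM(credits) and COUNT(*) are both integers; the division truncates the fractional part

Fix: Multiply by 1.0 (or CAST to REAL) to force floating-point division

Corrected query:
SELECT major, SUM(credits) * 1.0 / COUNT(*) AS avg_credits FROM students GROUP BY major

Result:
major   | avg_credits
--------+------------
Art     | 45.333333  
Math    | 68         
Physics | 65         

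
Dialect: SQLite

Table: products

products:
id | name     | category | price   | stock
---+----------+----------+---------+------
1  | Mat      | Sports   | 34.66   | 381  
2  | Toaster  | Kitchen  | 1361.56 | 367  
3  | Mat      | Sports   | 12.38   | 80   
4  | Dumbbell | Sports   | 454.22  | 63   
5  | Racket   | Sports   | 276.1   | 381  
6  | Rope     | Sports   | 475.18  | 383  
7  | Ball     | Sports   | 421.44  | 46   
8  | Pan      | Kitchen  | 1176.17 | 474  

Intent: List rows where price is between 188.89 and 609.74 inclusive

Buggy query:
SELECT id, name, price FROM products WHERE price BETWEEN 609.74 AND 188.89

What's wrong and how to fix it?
Bug: The bounds are reversed; BETWEEN a AND b requires a <= b to match anything

Fix: Swap the bounds so the smaller value comes first

Corrected query:
SELECT id, name, price FROM products WHERE price BETWEEN 188.89 AND 609.74

Result:
id | name     | price 
---+----------+-------
4  | Dumbbell | 454.22
5  | Racket   | 276.1 
6  | Rope     | 475.18
7  | Ball     | 421.44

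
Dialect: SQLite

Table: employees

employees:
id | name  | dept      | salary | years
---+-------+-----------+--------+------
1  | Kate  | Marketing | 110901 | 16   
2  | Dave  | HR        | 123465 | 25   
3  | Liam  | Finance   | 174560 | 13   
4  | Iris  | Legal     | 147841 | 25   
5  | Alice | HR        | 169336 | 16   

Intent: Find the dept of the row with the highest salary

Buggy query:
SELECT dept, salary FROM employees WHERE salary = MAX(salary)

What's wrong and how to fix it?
Bug: MAX(salary) is an aggregate and cannot be used directly in WHERE

Fix: Use a subquery: WHERE salary = (SELECT MAX(salary) FROM employees)

Corrected query:
SELECT dept, salary FROM employees WHERE salary = (SELECT MAX(salary) FROM employees)

Result:
dept    | salary
--------+-------
Finance | 174560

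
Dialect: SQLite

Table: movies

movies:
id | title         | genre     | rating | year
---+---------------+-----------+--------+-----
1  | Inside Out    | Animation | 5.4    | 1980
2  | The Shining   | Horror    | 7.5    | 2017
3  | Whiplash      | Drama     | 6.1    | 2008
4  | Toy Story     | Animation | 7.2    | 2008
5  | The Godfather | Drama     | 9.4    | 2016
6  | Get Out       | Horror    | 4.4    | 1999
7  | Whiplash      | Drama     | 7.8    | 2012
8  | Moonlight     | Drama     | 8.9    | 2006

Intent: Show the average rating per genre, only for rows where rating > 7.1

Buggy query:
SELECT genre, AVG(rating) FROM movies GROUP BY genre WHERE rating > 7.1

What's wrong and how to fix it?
Bug: WHERE cannot follow GROUP BY

Fix: Move the WHERE clause before GROUP BY

Corrected query:
SELECT genre, AVG(rating) FROM movies WHERE rating > 7.1 GROUP BY genre

Result:
genre     | AVG(rating)
----------+------------
Animation | 7.2        
Drama     | 8.7        
Horror    | 7.5        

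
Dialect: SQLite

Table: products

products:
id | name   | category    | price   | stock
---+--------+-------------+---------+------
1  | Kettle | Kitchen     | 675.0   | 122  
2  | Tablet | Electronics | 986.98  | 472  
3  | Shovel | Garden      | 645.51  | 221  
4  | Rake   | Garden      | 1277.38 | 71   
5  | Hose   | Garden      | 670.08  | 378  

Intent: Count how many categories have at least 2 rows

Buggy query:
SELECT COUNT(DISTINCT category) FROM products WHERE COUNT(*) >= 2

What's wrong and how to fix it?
Bug: WHERE filters individual rows, not groups, so a group-level COUNT is invalid there

Fix: Group first with HAVING COUNT(*) >= 2, then COUNT the resulting groups

Corrected query:
SELECT COUNT(*) FROM (SELECT category FROM products GROUP BY category HAVING COUNT(*) >= 2)

Result:
COUNT(*)
--------
1       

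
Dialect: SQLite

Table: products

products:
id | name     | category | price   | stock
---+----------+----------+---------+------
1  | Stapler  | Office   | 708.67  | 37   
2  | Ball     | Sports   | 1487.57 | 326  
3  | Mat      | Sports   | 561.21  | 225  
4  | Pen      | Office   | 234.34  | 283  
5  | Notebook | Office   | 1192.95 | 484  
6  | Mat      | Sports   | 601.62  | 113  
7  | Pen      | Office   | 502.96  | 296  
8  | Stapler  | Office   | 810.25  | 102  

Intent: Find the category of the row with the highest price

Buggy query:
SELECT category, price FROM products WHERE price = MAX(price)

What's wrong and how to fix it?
Bug: MAX(price) is an aggregate and cannot be used directly in WHERE

Fix: Wrap MAX in a scalar subquery so WHERE compares against a single value

Corrected query:
SELECT category, price FROM products WHERE price = (SELECT MAX(price) FROM products)

Result:
category | price  
---------+--------
Sports   | 1487.57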